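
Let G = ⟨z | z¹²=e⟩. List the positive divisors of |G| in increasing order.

|G| = 12 = 2² · 3. By Lagrange's theorem the order of any subgroup divides 12; the divisors of 12 are 1, 2, 3, 4, 6, 12.

Answer: 1, 2, 3, 4, 6, 12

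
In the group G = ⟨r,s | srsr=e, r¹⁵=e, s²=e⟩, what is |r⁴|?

Compute successive powers until reaching e:
  (r⁴)¹ = r⁴, (r⁴)² = r⁸, (r⁴)³ = r¹², (r⁴)⁴ = r, (r⁴)⁵ = r⁵, (r⁴)⁶ = r⁹, (r⁴)⁷ = r¹³, (r⁴)⁸ = r², (r⁴)⁹ = r⁶, (r⁴)¹⁰ = r¹⁰, (r⁴)¹¹ = r¹⁴, (r⁴)¹² = r³, (r⁴)¹³ = r⁷, (r⁴)¹⁴ = r¹¹, (r⁴)¹⁵ = e.
The smallest positive k with (r⁴)ᵏ = e is 15.

Answer: 15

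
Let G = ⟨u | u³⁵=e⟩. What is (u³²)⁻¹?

The order of (u³²) is 35 (smallest k with (u³²)ᵏ = e), so (u³²)⁻¹ = (u³²)³⁴ = u³.
Check: (u³²) · (u³) → (u³²) · u³ = e, giving e as required.

Answer: u³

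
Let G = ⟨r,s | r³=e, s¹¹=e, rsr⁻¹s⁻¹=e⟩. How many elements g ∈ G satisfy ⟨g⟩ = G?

G is cyclic of order 33. An element generates G iff its order is 33, and a cyclic group of order 33 has exactly φ(33) = 20 such elements.

Answer: 20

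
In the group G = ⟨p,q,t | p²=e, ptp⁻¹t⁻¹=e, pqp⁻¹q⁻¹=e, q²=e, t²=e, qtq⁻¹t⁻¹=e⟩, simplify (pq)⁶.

Compute successive powers of (pq), reducing at each step:
  (pq)²: (pq) · p = q;   q · q = e
  (pq)³: e · p = p;   p · q = pq
  (pq)⁴: (pq) · p = q;   q · q = e
  (pq)⁵: e · p = p;   p · q = pq
  (pq)⁶: (pq) · p = q;   q · q = e

Answer: e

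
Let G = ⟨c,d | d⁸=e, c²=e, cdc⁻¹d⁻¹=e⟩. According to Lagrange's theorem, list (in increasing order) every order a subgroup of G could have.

|G| = 16 = 2⁴. By Lagrange's theorem the order of any subgroup divides 16; the divisors of 16 are 1, 2, 4, 8, 16.

Answer: 1, 2, 4, 8, 16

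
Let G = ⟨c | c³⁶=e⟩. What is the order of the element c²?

Compute successive powers until reaching e:
  (c²)¹ = c², (c²)² = c⁴, (c²)³ = c⁶, (c²)⁴ = c⁸, (c²)⁵ = c¹⁰, (c²)⁶ = c¹², (c²)⁷ = c¹⁴, (c²)⁸ = c¹⁶, (c²)⁹ = c¹⁸, (c²)¹⁰ = c²⁰, (c²)¹¹ = c²², (c²)¹² = c²⁴, (c²)¹³ = c²⁶, (c²)¹⁴ = c²⁸, (c²)¹⁵ = c³⁰, (c²)¹⁶ = c³², (c²)¹⁷ = c³⁴, (c²)¹⁸ = e.
The smallest positive k with (c²)ᵏ = e is 18.

Answer: 18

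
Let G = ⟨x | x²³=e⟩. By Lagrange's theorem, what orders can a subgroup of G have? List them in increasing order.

|G| = 23 = 23. By Lagrange's theorem the order of any subgroup divides 23; the divisors of 23 are 1, 23.

Answer: 1, 23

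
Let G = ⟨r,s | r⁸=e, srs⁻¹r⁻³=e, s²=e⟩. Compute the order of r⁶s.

Compute successive powers until reaching e:
  (r⁶s)¹ = r⁶s, (r⁶s)² = e.
The smallest positive k with (r⁶s)ᵏ = e is 2.

Answer: 2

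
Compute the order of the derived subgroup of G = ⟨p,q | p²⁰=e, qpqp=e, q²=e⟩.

G' = [G, G] is generated by all commutators. The generator-pair commutators are: [p, q] = p².
The subgroup they normally generate is {e, p², p⁴, p⁶, p⁸, p¹⁰, p¹², p¹⁴, p¹⁶, p¹⁸}, of order 10.
Check: |G/G'| = 40/10 = 4 is the order of the abelianisation.

Answer: 10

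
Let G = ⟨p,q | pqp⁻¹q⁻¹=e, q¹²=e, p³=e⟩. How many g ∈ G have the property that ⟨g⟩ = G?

⟨g⟩ = G would require ord(g) = |G| = 36, but the maximum element order in G is 12 < 36. So G is not cyclic and no single element generates it: the count is 0.

Answer: 0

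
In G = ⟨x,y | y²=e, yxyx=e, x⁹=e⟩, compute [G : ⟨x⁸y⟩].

First find ord(x⁸y) by computing successive powers:
  (x⁸y)¹ = x⁸y, (x⁸y)² = e.
So |⟨x⁸y⟩| = ord(x⁸y) = 2. With |G| = 18, by Lagrange [G : ⟨x⁸y⟩] = 18/2 = 9.

Answer: 9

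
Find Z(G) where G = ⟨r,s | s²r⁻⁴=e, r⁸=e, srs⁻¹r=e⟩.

An element z ∈ Z(G) iff z commutes with every generator.
For example r⁴ is central: (r⁴)·r = r⁵ = r·(r⁴); (r⁴)·s = s⁻¹ = s·(r⁴).
Whereas r ∉ Z(G) since r·s = rs ≠ r³s⁻¹ = s·r.
Checking each of the 16 elements this way gives Z(G) = {e, r⁴}, of order 2.

Answer: {e, r⁴}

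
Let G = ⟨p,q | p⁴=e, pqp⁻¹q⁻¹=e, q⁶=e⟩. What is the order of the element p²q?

Compute successive powers until reaching e:
  (p²q)¹ = p²q, (p²q)² = q², (p²q)³ = p²q³, (p²q)⁴ = q⁴, (p²q)⁵ = p²q⁵, (p²q)⁶ = e.
The smallest positive k with (p²q)ᵏ = e is 6.

Answer: 6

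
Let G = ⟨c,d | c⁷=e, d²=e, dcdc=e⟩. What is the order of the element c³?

Compute successive powers until reaching e:
  (c³)¹ = c³, (c³)² = c⁶, (c³)³ = c², (c³)⁴ = c⁵, (c³)⁵ = c, (c³)⁶ = c⁴, (c³)⁷ = e.
The smallest positive k with (c³)ᵏ = e is 7.

Answer: 7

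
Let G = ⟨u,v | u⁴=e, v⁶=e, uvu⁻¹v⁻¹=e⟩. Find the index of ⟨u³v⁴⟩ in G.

First find ord(u³v⁴) by computing successive powers:
  (u³v⁴)¹ = u³v⁴, (u³v⁴)² = u²v², (u³v⁴)³ = u, (u³v⁴)⁴ = v⁴, (u³v⁴)⁵ = u³v², (u³v⁴)⁶ = u², (u³v⁴)⁷ = uv⁴, (u³v⁴)⁸ = v², (u³v⁴)⁹ = u³, (u³v⁴)¹⁰ = u²v⁴, (u³v⁴)¹¹ = uv², (u³v⁴)¹² = e.
So |⟨u³v⁴⟩| = ord(u³v⁴) = 12. With |G| = 24, by Lagrange [G : ⟨u³v⁴⟩] = 24/12 = 2.

Answer: 2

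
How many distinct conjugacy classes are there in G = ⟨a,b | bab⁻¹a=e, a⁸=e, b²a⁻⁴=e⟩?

The conjugacy classes (representative and size) are:
  [e] (size 1), [a⁷] (size 2), [a²] (size 2), [a⁵] (size 2), [a⁴] (size 1), [a²b⁻¹] (size 4), [a³b] (size 4).
Class equation: 1 + 2 + 2 + 2 + 1 + 4 + 4 = 16 = |G|. So G has 7 conjugacy classes.

Answer: 7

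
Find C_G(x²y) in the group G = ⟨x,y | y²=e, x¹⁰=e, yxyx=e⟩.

⟨x²y⟩ ⊆ C_G(x²y) since powers of x²y commute with x²y; so |C_G(x²y)| ≥ |⟨x²y⟩| = 2.
By orbit–stabilizer, |C_G(x²y)| = |G| / |conj. class of x²y| = 20 / 5 = 4.
The 4 elements commuting with x²y are {e, x⁵, x²y, x⁷y}.

Answer: {e, x⁵, x²y, x⁷y}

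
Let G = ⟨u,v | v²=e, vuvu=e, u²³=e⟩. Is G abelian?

u·v = uv but v·u = u²²v, so u·v ≠ v·u and G is not abelian.

Answer: No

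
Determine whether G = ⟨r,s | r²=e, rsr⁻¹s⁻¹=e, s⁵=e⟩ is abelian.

Each pair of generators commutes: r·s = rs = s·r. Since the generators pairwise commute, every element of G commutes with every other, so G is abelian.

Answer: Yes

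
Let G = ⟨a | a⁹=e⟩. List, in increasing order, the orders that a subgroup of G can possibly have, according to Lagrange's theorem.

|G| = 9 = 3². By Lagrange's theorem the order of any subgroup divides 9; the divisors of 9 are 1, 3, 9.

Answer: 1, 3, 9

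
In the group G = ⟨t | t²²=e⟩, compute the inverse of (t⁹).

The order of (t⁹) is 22 (smallest k with (t⁹)ᵏ = e), so (t⁹)⁻¹ = (t⁹)²¹ = t¹³.
Check: (t⁹) · (t¹³) → (t⁹) · t¹³ = e, giving e as required.

Answer: t¹³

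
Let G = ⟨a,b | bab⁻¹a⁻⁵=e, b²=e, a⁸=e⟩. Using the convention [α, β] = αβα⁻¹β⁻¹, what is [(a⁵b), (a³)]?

[(a⁵b), (a³)] = (a⁵b)·(a³)·(a⁵b)⁻¹·(a³)⁻¹.
  (a⁵b) · (a³) = a⁴b
  (a⁴b) · (a⁷b) = a⁷
  (a⁷) · (a⁵) = a⁴

Answer: a⁴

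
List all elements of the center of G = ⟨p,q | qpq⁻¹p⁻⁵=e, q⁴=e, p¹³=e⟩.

An element z ∈ Z(G) iff z commutes with every generator.
For example e is central: e·p = p = p·e; e·q = q = q·e.
Whereas p ∉ Z(G) since p·q = pq ≠ p⁵q = q·p.
Checking each of the 52 elements this way gives Z(G) = {e}, of order 1.

Answer: {e}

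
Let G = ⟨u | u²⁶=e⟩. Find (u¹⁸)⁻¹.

The order of (u¹⁸) is 13 (smallest k with (u¹⁸)ᵏ = e), so (u¹⁸)⁻¹ = (u¹⁸)¹² = u⁸.
Check: (u¹⁸) · (u⁸) → (u¹⁸) · u⁸ = e, giving e as required.

Answer: u⁸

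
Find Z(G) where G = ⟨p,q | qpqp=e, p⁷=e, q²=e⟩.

An element z ∈ Z(G) iff z commutes with every generator.
For example e is central: e·p = p = p·e; e·q = q = q·e.
Whereas p ∉ Z(G) since p·q = pq ≠ p⁶q = q·p.
Checking each of the 14 elements this way gives Z(G) = {e}, of order 1.

Answer: {e}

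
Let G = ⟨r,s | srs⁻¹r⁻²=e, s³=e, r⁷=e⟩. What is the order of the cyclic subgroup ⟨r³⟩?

|⟨r³⟩| equals the order of r³. Compute successive powers until reaching e:
  (r³)¹ = r³, (r³)² = r⁶, (r³)³ = r², (r³)⁴ = r⁵, (r³)⁵ = r, (r³)⁶ = r⁴, (r³)⁷ = e.
The smallest positive k with (r³)ᵏ = e is 7, so |⟨r³⟩| = 7.

Answer: 7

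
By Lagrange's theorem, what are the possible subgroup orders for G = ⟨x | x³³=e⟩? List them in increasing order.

|G| = 33 = 3 · 11. By Lagrange's theorem the order of any subgroup divides 33; the divisors of 33 are 1, 3, 11, 33.

Answer: 1, 3, 11, 33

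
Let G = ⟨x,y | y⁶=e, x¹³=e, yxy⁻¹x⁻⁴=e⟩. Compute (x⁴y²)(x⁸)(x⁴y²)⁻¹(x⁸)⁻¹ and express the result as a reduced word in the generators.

[(x⁴y²), (x⁸)] = (x⁴y²)·(x⁸)·(x⁴y²)⁻¹·(x⁸)⁻¹.
  (x⁴y²) · (x⁸) = x²y²
  (x²y²) · (x³y⁴) = x¹¹
  (x¹¹) · (x⁵) = x³

Answer: x³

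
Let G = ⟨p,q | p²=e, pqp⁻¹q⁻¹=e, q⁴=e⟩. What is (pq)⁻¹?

The order of (pq) is 4 (smallest k with (pq)ᵏ = e), so (pq)⁻¹ = (pq)³ = pq³.
Check: (pq) · (pq³) → (pq) · p = q;   q · q³ = e, giving e as required.

Answer: pq³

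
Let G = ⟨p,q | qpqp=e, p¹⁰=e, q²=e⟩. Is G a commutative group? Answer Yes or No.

p·q = pq but q·p = p⁹q, so p·q ≠ q·p and G is not abelian.

Answer: No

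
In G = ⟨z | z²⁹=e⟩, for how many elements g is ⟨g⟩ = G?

G is cyclic of order 29. An element generates G iff its order is 29, and a cyclic group of order 29 has exactly φ(29) = 28 such elements.

Answer: 28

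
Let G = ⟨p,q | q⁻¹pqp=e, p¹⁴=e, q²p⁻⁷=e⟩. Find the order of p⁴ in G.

Compute successive powers until reaching e:
  (p⁴)¹ = p⁴, (p⁴)² = p⁸, (p⁴)³ = p¹², (p⁴)⁴ = p², (p⁴)⁵ = p⁶, (p⁴)⁶ = p¹⁰, (p⁴)⁷ = e.
The smallest positive k with (p⁴)ᵏ = e is 7.

Answer: 7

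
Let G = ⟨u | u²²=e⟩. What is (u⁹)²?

Compute successive powers of (u⁹), reducing at each step:
  (u⁹)²: (u⁹) · u⁹ = u¹⁸

Answer: u¹⁸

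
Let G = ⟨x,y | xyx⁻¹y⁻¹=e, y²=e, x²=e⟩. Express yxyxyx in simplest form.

Multiply left to right, reducing at each step:
  y · x = xy
  (xy) · y = x
  x · x = e
  e · y = y
  y · x = xy

Answer: xy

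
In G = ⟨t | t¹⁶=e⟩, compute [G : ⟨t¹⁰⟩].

First find ord(t¹⁰) by computing successive powers:
  (t¹⁰)¹ = t¹⁰, (t¹⁰)² = t⁴, (t¹⁰)³ = t¹⁴, (t¹⁰)⁴ = t⁸, (t¹⁰)⁵ = t², (t¹⁰)⁶ = t¹², (t¹⁰)⁷ = t⁶, (t¹⁰)⁸ = e.
So |⟨t¹⁰⟩| = ord(t¹⁰) = 8. With |G| = 16, by Lagrange [G : ⟨t¹⁰⟩] = 16/8 = 2.

Answer: 2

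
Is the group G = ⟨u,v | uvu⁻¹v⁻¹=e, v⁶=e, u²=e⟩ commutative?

Each pair of generators commutes: u·v = uv = v·u. Since the generators pairwise commute, every element of G commutes with every other, so G is abelian.

Answer: Yes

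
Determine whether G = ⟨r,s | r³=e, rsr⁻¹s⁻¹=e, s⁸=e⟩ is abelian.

Each pair of generators commutes: r·s = rs = s·r. Since the generators pairwise commute, every element of G commutes with every other, so G is abelian.

Answer: Yes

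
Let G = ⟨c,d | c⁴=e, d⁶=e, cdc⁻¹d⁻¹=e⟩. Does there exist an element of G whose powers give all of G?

|G| = 24, but the maximum element order in G is 12 < 24. No single element generates all of G, so G is not cyclic.

Answer: No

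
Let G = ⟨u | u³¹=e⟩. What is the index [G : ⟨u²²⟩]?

First find ord(u²²) by computing successive powers:
  (u²²)¹ = u²², (u²²)² = u¹³, (u²²)³ = u⁴, (u²²)⁴ = u²⁶, (u²²)⁵ = u¹⁷, (u²²)⁶ = u⁸, (u²²)⁷ = u³⁰, (u²²)⁸ = u²¹, (u²²)⁹ = u¹², (u²²)¹⁰ = u³, (u²²)¹¹ = u²⁵, (u²²)¹² = u¹⁶, (u²²)¹³ = u⁷, (u²²)¹⁴ = u²⁹, (u²²)¹⁵ = u²⁰, (u²²)¹⁶ = u¹¹, (u²²)¹⁷ = u², (u²²)¹⁸ = u²⁴, (u²²)¹⁹ = u¹⁵, (u²²)²⁰ = u⁶, (u²²)²¹ = u²⁸, (u²²)²² = u¹⁹, (u²²)²³ = u¹⁰, (u²²)²⁴ = u, (u²²)²⁵ = u²³, (u²²)²⁶ = u¹⁴, (u²²)²⁷ = u⁵, (u²²)²⁸ = u²⁷, (u²²)²⁹ = u¹⁸, (u²²)³⁰ = u⁹, (u²²)³¹ = e.
So |⟨u²²⟩| = ord(u²²) = 31. With |G| = 31, by Lagrange [G : ⟨u²²⟩] = 31/31 = 1.

Answer: 1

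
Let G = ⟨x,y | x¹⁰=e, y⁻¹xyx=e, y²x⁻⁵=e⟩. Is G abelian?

x·y = xy but y·x = x⁴y⁻¹, so x·y ≠ y·x and G is not abelian.

Answer: No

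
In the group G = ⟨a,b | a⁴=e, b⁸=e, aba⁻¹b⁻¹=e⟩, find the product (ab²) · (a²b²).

Compute (ab²) · (a²b²) by multiplying left to right and reducing via the relations at each step:
  (ab²) · a² = a³b²
  (a³b²) · b² = a³b⁴

Answer: a³b⁴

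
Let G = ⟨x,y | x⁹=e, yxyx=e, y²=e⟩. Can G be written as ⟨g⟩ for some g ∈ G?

Every cyclic group is abelian. But x·y = xy while y·x = x⁸y, so x·y ≠ y·x and G is not abelian. Hence G is not cyclic.

Answer: No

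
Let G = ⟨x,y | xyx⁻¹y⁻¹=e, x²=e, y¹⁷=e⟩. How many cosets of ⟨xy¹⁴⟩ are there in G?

First find ord(xy¹⁴) by computing successive powers:
  (xy¹⁴)¹ = xy¹⁴, (xy¹⁴)² = y¹¹, (xy¹⁴)³ = xy⁸, (xy¹⁴)⁴ = y⁵, (xy¹⁴)⁵ = xy², (xy¹⁴)⁶ = y¹⁶, (xy¹⁴)⁷ = xy¹³, (xy¹⁴)⁸ = y¹⁰, (xy¹⁴)⁹ = xy⁷, (xy¹⁴)¹⁰ = y⁴, (xy¹⁴)¹¹ = xy, (xy¹⁴)¹² = y¹⁵, (xy¹⁴)¹³ = xy¹², (xy¹⁴)¹⁴ = y⁹, (xy¹⁴)¹⁵ = xy⁶, (xy¹⁴)¹⁶ = y³, (xy¹⁴)¹⁷ = x, (xy¹⁴)¹⁸ = y¹⁴, (xy¹⁴)¹⁹ = xy¹¹, (xy¹⁴)²⁰ = y⁸, (xy¹⁴)²¹ = xy⁵, (xy¹⁴)²² = y², (xy¹⁴)²³ = xy¹⁶, (xy¹⁴)²⁴ = y¹³, (xy¹⁴)²⁵ = xy¹⁰, (xy¹⁴)²⁶ = y⁷, (xy¹⁴)²⁷ = xy⁴, (xy¹⁴)²⁸ = y, (xy¹⁴)²⁹ = xy¹⁵, (xy¹⁴)³⁰ = y¹², (xy¹⁴)³¹ = xy⁹, (xy¹⁴)³² = y⁶, (xy¹⁴)³³ = xy³, (xy¹⁴)³⁴ = e.
So |⟨xy¹⁴⟩| = ord(xy¹⁴) = 34. With |G| = 34, by Lagrange [G : ⟨xy¹⁴⟩] = 34/34 = 1.

Answer: 1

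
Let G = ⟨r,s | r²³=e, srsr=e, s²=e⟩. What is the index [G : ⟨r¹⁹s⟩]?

First find ord(r¹⁹s) by computing successive powers:
  (r¹⁹s)¹ = r¹⁹s, (r¹⁹s)² = e.
So |⟨r¹⁹s⟩| = ord(r¹⁹s) = 2. With |G| = 46, by Lagrange [G : ⟨r¹⁹s⟩] = 46/2 = 23.

Answer: 23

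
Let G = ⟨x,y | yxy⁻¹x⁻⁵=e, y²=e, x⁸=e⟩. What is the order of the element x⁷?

Compute successive powers until reaching e:
  (x⁷)¹ = x⁷, (x⁷)² = x⁶, (x⁷)³ = x⁵, (x⁷)⁴ = x⁴, (x⁷)⁵ = x³, (x⁷)⁶ = x², (x⁷)⁷ = x, (x⁷)⁸ = e.
The smallest positive k with (x⁷)ᵏ = e is 8.

Answer: 8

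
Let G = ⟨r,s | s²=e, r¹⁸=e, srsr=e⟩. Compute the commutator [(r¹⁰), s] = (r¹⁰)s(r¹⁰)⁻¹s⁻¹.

[(r¹⁰), s] = (r¹⁰)·s·(r¹⁰)⁻¹·s⁻¹.
  (r¹⁰) · s = r¹⁰s
  (r¹⁰s) · (r⁸) = r²s
  (r²s) · s = r²

Answer: r²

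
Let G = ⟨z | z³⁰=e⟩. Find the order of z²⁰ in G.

Compute successive powers until reaching e:
  (z²⁰)¹ = z²⁰, (z²⁰)² = z¹⁰, (z²⁰)³ = e.
The smallest positive k with (z²⁰)ᵏ = e is 3.

Answer: 3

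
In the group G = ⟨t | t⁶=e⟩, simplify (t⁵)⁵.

Compute successive powers of (t⁵), reducing at each step:
  (t⁵)²: (t⁵) · t⁵ = t⁴
  (t⁵)³: (t⁴) · t⁵ = t³
  (t⁵)⁴: (t³) · t⁵ = t²
  (t⁵)⁵: (t²) · t⁵ = t

Answer: t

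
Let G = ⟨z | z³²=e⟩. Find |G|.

G is generated by a single element, so G is cyclic. The relator gives z³² = e and no smaller power is forced to be e, so the 32 powers {e, z, z², z³, z⁴, z⁵, z⁶, z⁷, z⁸, z⁹, z²², z²³, z²¹, z²⁰, z²⁴, z²⁵, z²⁶, z²⁷, z²⁸, z²⁹, z³¹, z³⁰, z¹², z¹³, z¹¹, z¹⁰, z¹⁴, z¹⁵, z¹⁶, z¹⁷, z¹⁸, z¹⁹} are distinct. Hence |G| = 32.

Answer: 32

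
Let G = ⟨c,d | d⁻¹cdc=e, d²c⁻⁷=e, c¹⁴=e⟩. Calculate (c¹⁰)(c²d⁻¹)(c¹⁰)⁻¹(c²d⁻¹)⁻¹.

[(c¹⁰), (c²d⁻¹)] = (c¹⁰)·(c²d⁻¹)·(c¹⁰)⁻¹·(c²d⁻¹)⁻¹.
  (c¹⁰) · (c²d⁻¹) = c⁵d
  (c⁵d) · (c⁴) = cd
  (cd) · (c²d) = c⁶

Answer: c⁶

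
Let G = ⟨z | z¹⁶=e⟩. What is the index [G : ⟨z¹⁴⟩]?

First find ord(z¹⁴) by computing successive powers:
  (z¹⁴)¹ = z¹⁴, (z¹⁴)² = z¹², (z¹⁴)³ = z¹⁰, (z¹⁴)⁴ = z⁸, (z¹⁴)⁵ = z⁶, (z¹⁴)⁶ = z⁴, (z¹⁴)⁷ = z², (z¹⁴)⁸ = e.
So |⟨z¹⁴⟩| = ord(z¹⁴) = 8. With |G| = 16, by Lagrange [G : ⟨z¹⁴⟩] = 16/8 = 2.

Answer: 2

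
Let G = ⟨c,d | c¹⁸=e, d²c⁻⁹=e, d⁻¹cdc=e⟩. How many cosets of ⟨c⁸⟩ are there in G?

First find ord(c⁸) by computing successive powers:
  (c⁸)¹ = c⁸, (c⁸)² = c¹⁶, (c⁸)³ = c⁶, (c⁸)⁴ = c¹⁴, (c⁸)⁵ = c⁴, (c⁸)⁶ = c¹², (c⁸)⁷ = c², (c⁸)⁸ = c¹⁰, (c⁸)⁹ = e.
So |⟨c⁸⟩| = ord(c⁸) = 9. With |G| = 36, by Lagrange [G : ⟨c⁸⟩] = 36/9 = 4.

Answer: 4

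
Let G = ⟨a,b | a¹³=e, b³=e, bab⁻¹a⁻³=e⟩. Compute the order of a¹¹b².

Compute successive powers until reaching e:
  (a¹¹b²)¹ = a¹¹b², (a¹¹b²)² = a⁶b, (a¹¹b²)³ = e.
The smallest positive k with (a¹¹b²)ᵏ = e is 3.

Answer: 3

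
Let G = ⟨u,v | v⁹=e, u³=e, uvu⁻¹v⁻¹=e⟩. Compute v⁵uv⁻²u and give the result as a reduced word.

Multiply left to right, reducing at each step:
  (v⁵) · u = uv⁵
  (uv⁵) · v⁻² = uv³
  (uv³) · u = u²v³

Answer: u²v³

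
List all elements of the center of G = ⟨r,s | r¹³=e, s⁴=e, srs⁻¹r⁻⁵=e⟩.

An element z ∈ Z(G) iff z commutes with every generator.
For example e is central: e·r = r = r·e; e·s = s = s·e.
Whereas r ∉ Z(G) since r·s = rs ≠ r⁵s = s·r.
Checking each of the 52 elements this way gives Z(G) = {e}, of order 1.

Answer: {e}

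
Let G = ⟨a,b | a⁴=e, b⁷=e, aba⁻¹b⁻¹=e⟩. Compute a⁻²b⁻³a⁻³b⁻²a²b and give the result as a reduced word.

Multiply left to right, reducing at each step:
  (a²) · b⁻³ = a²b⁴
  (a²b⁴) · a⁻³ = a³b⁴
  (a³b⁴) · b⁻² = a³b²
  (a³b²) · a² = ab²
  (ab²) · b = ab³

Answer: ab³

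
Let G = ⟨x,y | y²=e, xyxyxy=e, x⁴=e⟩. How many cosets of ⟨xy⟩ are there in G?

First find ord(xy) by computing successive powers:
  (xy)¹ = xy, (xy)² = yx³, (xy)³ = e.
So |⟨xy⟩| = ord(xy) = 3. With |G| = 24, by Lagrange [G : ⟨xy⟩] = 24/3 = 8.

Answer: 8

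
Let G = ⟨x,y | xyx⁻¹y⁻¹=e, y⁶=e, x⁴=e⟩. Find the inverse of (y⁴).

The order of (y⁴) is 3 (smallest k with (y⁴)ᵏ = e), so (y⁴)⁻¹ = (y⁴)² = y².
Check: (y⁴) · (y²) → (y⁴) · y² = e, giving e as required.

Answer: y²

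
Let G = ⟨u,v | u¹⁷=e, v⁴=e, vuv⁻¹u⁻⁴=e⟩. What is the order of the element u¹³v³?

Compute successive powers until reaching e:
  (u¹³v³)¹ = u¹³v³, (u¹³v³)² = u¹²v², (u¹³v³)³ = u¹⁶v, (u¹³v³)⁴ = e.
The smallest positive k with (u¹³v³)ᵏ = e is 4.

Answer: 4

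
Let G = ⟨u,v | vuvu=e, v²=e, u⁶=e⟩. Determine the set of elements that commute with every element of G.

An element z ∈ Z(G) iff z commutes with every generator.
For example u³ is central: (u³)·u = u⁴ = u·(u³); (u³)·v = u³v = v·(u³).
Whereas u ∉ Z(G) since u·v = uv ≠ u⁵v = v·u.
Checking each of the 12 elements this way gives Z(G) = {e, u³}, of order 2.

Answer: {e, u³}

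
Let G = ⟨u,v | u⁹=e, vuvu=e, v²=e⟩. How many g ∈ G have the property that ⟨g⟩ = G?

⟨g⟩ = G would require ord(g) = |G| = 18, but the maximum element order in G is 9 < 18. So G is not cyclic and no single element generates it: the count is 0.

Answer: 0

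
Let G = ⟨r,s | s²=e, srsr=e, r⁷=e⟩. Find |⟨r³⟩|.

|⟨r³⟩| equals the order of r³. Compute successive powers until reaching e:
  (r³)¹ = r³, (r³)² = r⁶, (r³)³ = r², (r³)⁴ = r⁵, (r³)⁵ = r, (r³)⁶ = r⁴, (r³)⁷ = e.
The smallest positive k with (r³)ᵏ = e is 7, so |⟨r³⟩| = 7.

Answer: 7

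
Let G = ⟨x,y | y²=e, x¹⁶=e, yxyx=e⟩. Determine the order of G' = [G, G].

G' = [G, G] is generated by all commutators. The generator-pair commutators are: [x, y] = x².
The subgroup they normally generate is {e, x², x⁴, x⁶, x⁸, x¹⁰, x¹², x¹⁴}, of order 8.
Check: |G/G'| = 32/8 = 4 is the order of the abelianisation.

Answer: 8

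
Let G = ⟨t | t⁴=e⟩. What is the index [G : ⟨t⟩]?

First find ord(t) by computing successive powers:
  t¹ = t, t² = t², t³ = t³, t⁴ = e.
So |⟨t⟩| = ord(t) = 4. With |G| = 4, by Lagrange [G : ⟨t⟩] = 4/4 = 1.

Answer: 1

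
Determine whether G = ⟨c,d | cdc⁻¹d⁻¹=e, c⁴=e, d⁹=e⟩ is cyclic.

|G| = 36. The element cd has order 36 (its powers give 36 distinct elements), so ⟨cd⟩ = G and G is cyclic.

Answer: Yes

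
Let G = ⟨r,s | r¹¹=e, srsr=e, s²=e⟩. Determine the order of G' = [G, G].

G' = [G, G] is generated by all commutators. The generator-pair commutators are: [r, s] = r².
The subgroup they normally generate is {e, r, r², r³, r⁴, r⁵, r⁶, r⁷, r⁸, r⁹, r¹⁰}, of order 11.
Check: |G/G'| = 22/11 = 2 is the order of the abelianisation.

Answer: 11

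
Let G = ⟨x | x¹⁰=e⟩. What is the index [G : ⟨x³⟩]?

First find ord(x³) by computing successive powers:
  (x³)¹ = x³, (x³)² = x⁶, (x³)³ = x⁹, (x³)⁴ = x², (x³)⁵ = x⁵, (x³)⁶ = x⁸, (x³)⁷ = x, (x³)⁸ = x⁴, (x³)⁹ = x⁷, (x³)¹⁰ = e.
So |⟨x³⟩| = ord(x³) = 10. With |G| = 10, by Lagrange [G : ⟨x³⟩] = 10/10 = 1.

Answer: 1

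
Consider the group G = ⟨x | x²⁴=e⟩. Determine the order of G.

G is generated by a single element, so G is cyclic. The relator gives x²⁴ = e and no smaller power is forced to be e, so the 24 powers {e, x, x², x³, x⁴, x⁵, x⁶, x⁷, x⁸, x⁹, x²², x²³, x²¹, x²⁰, x¹², x¹³, x¹¹, x¹⁰, x¹⁴, x¹⁵, x¹⁶, x¹⁷, x¹⁸, x¹⁹} are distinct. Hence |G| = 24.

Answer: 24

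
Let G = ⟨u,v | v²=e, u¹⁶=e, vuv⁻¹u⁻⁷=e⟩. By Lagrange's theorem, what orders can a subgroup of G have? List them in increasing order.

|G| = 32 = 2⁵. By Lagrange's theorem the order of any subgroup divides 32; the divisors of 32 are 1, 2, 4, 8, 16, 32.

Answer: 1, 2, 4, 8, 16, 32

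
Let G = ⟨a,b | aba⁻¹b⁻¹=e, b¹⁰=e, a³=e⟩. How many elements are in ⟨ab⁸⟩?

|⟨ab⁸⟩| equals the order of ab⁸. Compute successive powers until reaching e:
  (ab⁸)¹ = ab⁸, (ab⁸)² = a²b⁶, (ab⁸)³ = b⁴, (ab⁸)⁴ = ab², (ab⁸)⁵ = a², (ab⁸)⁶ = b⁸, (ab⁸)⁷ = ab⁶, (ab⁸)⁸ = a²b⁴, (ab⁸)⁹ = b², (ab⁸)¹⁰ = a, (ab⁸)¹¹ = a²b⁸, (ab⁸)¹² = b⁶, (ab⁸)¹³ = ab⁴, (ab⁸)¹⁴ = a²b², (ab⁸)¹⁵ = e.
The smallest positive k with (ab⁸)ᵏ = e is 15, so |⟨ab⁸⟩| = 15.

Answer: 15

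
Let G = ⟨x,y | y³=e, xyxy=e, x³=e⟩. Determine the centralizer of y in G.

⟨y⟩ ⊆ C_G(y) since powers of y commute with y; so |C_G(y)| ≥ |⟨y⟩| = 3.
By orbit–stabilizer, |C_G(y)| = |G| / |conj. class of y| = 12 / 4 = 3.
The 3 elements commuting with y are {e, y, y²}.

Answer: {e, y, y²}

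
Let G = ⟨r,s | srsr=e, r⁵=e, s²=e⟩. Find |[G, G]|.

G' = [G, G] is generated by all commutators. The generator-pair commutators are: [r, s] = r².
The subgroup they normally generate is {e, r, r², r³, r⁴}, of order 5.
Check: |G/G'| = 10/5 = 2 is the order of the abelianisation.

Answer: 5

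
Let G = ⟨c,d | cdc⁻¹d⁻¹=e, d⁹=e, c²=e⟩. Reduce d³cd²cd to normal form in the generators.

Multiply left to right, reducing at each step:
  (d³) · c = cd³
  (cd³) · d² = cd⁵
  (cd⁵) · c = d⁵
  (d⁵) · d = d⁶

Answer: d⁶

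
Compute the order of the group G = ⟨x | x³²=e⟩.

G is generated by a single element, so G is cyclic. The relator gives x³² = e and no smaller power is forced to be e, so the 32 powers {e, x, x², x³, x⁴, x⁵, x⁶, x⁷, x⁸, x⁹, x²², x²³, x²¹, x²⁰, x²⁴, x²⁵, x²⁶, x²⁷, x²⁸, x²⁹, x³¹, x³⁰, x¹², x¹³, x¹¹, x¹⁰, x¹⁴, x¹⁵, x¹⁶, x¹⁷, x¹⁸, x¹⁹} are distinct. Hence |G| = 32.

Answer: 32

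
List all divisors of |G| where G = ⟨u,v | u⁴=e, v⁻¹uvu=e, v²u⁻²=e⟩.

|G| = 8 = 2³. By Lagrange's theorem the order of any subgroup divides 8; the divisors of 8 are 1, 2, 4, 8.

Answer: 1, 2, 4, 8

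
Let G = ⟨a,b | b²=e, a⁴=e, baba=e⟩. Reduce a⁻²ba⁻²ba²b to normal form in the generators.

Multiply left to right, reducing at each step:
  (a²) · b = a²b
  (a²b) · a⁻² = b
  b · b = e
  e · a² = a²
  (a²) · b = a²b

Answer: a²b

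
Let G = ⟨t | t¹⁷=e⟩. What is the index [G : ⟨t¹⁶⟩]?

First find ord(t¹⁶) by computing successive powers:
  (t¹⁶)¹ = t¹⁶, (t¹⁶)² = t¹⁵, (t¹⁶)³ = t¹⁴, (t¹⁶)⁴ = t¹³, (t¹⁶)⁵ = t¹², (t¹⁶)⁶ = t¹¹, (t¹⁶)⁷ = t¹⁰, (t¹⁶)⁸ = t⁹, (t¹⁶)⁹ = t⁸, (t¹⁶)¹⁰ = t⁷, (t¹⁶)¹¹ = t⁶, (t¹⁶)¹² = t⁵, (t¹⁶)¹³ = t⁴, (t¹⁶)¹⁴ = t³, (t¹⁶)¹⁵ = t², (t¹⁶)¹⁶ = t, (t¹⁶)¹⁷ = e.
So |⟨t¹⁶⟩| = ord(t¹⁶) = 17. With |G| = 17, by Lagrange [G : ⟨t¹⁶⟩] = 17/17 = 1.

Answer: 1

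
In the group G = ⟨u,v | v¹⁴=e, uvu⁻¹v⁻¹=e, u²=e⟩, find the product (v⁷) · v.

Compute (v⁷) · v by multiplying left to right and reducing via the relations at each step:
  (v⁷) · v = v⁸

Answer: v⁸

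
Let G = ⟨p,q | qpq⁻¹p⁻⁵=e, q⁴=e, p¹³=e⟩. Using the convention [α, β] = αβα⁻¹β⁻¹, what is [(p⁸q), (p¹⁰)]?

[(p⁸q), (p¹⁰)] = (p⁸q)·(p¹⁰)·(p⁸q)⁻¹·(p¹⁰)⁻¹.
  (p⁸q) · (p¹⁰) = p⁶q
  (p⁶q) · (pq³) = p¹¹
  (p¹¹) · (p³) = p

Answer: p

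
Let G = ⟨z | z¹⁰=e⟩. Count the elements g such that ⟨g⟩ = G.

G is cyclic of order 10. An element generates G iff its order is 10, and a cyclic group of order 10 has exactly φ(10) = 4 such elements.

Answer: 4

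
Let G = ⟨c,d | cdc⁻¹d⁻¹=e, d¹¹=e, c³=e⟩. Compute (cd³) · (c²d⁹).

Compute (cd³) · (c²d⁹) by multiplying left to right and reducing via the relations at each step:
  (cd³) · c² = d³
  (d³) · d⁹ = d

Answer: d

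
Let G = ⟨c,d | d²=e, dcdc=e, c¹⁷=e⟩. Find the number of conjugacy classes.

The conjugacy classes (representative and size) are:
  [e] (size 1), [c¹⁶] (size 2), [c²] (size 2), [c³] (size 2), [c¹³] (size 2), [c¹²] (size 2), [c⁶] (size 2), [c¹⁰] (size 2), [c⁹] (size 2), [c⁷d] (size 17).
Class equation: 1 + 2 + 2 + 2 + 2 + 2 + 2 + 2 + 2 + 17 = 34 = |G|. So G has 10 conjugacy classes.

Answer: 10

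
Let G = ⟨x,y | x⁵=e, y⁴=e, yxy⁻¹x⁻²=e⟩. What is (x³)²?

Compute successive powers of (x³), reducing at each step:
  (x³)²: (x³) · x³ = x

Answer: x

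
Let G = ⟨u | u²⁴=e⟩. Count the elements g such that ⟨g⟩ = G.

G is cyclic of order 24. An element generates G iff its order is 24, and a cyclic group of order 24 has exactly φ(24) = 8 such elements.

Answer: 8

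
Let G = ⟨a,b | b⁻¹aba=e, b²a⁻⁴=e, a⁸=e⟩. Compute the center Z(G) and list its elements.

An element z ∈ Z(G) iff z commutes with every generator.
For example a⁴ is central: (a⁴)·a = a⁵ = a·(a⁴); (a⁴)·b = b⁻¹ = b·(a⁴).
Whereas a ∉ Z(G) since a·b = ab ≠ a³b⁻¹ = b·a.
Checking each of the 16 elements this way gives Z(G) = {e, a⁴}, of order 2.

Answer: {e, a⁴}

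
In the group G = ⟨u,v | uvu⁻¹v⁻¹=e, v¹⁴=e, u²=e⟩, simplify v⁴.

Compute successive powers of v, reducing at each step:
  v²: v · v = v²
  v³: (v²) · v = v³
  v⁴: (v³) · v = v⁴

Answer: v⁴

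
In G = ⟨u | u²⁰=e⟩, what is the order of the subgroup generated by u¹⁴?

|⟨u¹⁴⟩| equals the order of u¹⁴. Compute successive powers until reaching e:
  (u¹⁴)¹ = u¹⁴, (u¹⁴)² = u⁸, (u¹⁴)³ = u², (u¹⁴)⁴ = u¹⁶, (u¹⁴)⁵ = u¹⁰, (u¹⁴)⁶ = u⁴, (u¹⁴)⁷ = u¹⁸, (u¹⁴)⁸ = u¹², (u¹⁴)⁹ = u⁶, (u¹⁴)¹⁰ = e.
The smallest positive k with (u¹⁴)ᵏ = e is 10, so |⟨u¹⁴⟩| = 10.

Answer: 10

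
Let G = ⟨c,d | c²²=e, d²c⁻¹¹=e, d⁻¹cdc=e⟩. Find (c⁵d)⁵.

Compute successive powers of (c⁵d), reducing at each step:
  (c⁵d)²: (c⁵d) · c⁵ = d;   d · d = c¹¹
  (c⁵d)³: (c¹¹) · c⁵ = c¹⁶;   (c¹⁶) · d = c⁵d⁻¹
  (c⁵d)⁴: (c⁵d⁻¹) · c⁵ = d⁻¹;   (d⁻¹) · d = e
  (c⁵d)⁵: e · c⁵ = c⁵;   (c⁵) · d = c⁵d

Answer: c⁵d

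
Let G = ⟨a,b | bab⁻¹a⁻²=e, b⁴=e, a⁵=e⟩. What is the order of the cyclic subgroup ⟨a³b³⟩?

|⟨a³b³⟩| equals the order of a³b³. Compute successive powers until reaching e:
  (a³b³)¹ = a³b³, (a³b³)² = a²b², (a³b³)³ = a⁴b, (a³b³)⁴ = e.
The smallest positive k with (a³b³)ᵏ = e is 4, so |⟨a³b³⟩| = 4.

Answer: 4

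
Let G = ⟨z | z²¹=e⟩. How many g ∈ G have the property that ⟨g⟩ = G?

G is cyclic of order 21. An element generates G iff its order is 21, and a cyclic group of order 21 has exactly φ(21) = 12 such elements.

Answer: 12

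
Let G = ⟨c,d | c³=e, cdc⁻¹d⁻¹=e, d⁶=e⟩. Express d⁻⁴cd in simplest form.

Multiply left to right, reducing at each step:
  (d²) · c = cd²
  (cd²) · d = cd³

Answer: cd³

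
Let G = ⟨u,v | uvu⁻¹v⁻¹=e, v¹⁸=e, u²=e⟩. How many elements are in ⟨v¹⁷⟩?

|⟨v¹⁷⟩| equals the order of v¹⁷. Compute successive powers until reaching e:
  (v¹⁷)¹ = v¹⁷, (v¹⁷)² = v¹⁶, (v¹⁷)³ = v¹⁵, (v¹⁷)⁴ = v¹⁴, (v¹⁷)⁵ = v¹³, (v¹⁷)⁶ = v¹², (v¹⁷)⁷ = v¹¹, (v¹⁷)⁸ = v¹⁰, (v¹⁷)⁹ = v⁹, (v¹⁷)¹⁰ = v⁸, (v¹⁷)¹¹ = v⁷, (v¹⁷)¹² = v⁶, (v¹⁷)¹³ = v⁵, (v¹⁷)¹⁴ = v⁴, (v¹⁷)¹⁵ = v³, (v¹⁷)¹⁶ = v², (v¹⁷)¹⁷ = v, (v¹⁷)¹⁸ = e.
The smallest positive k with (v¹⁷)ᵏ = e is 18, so |⟨v¹⁷⟩| = 18.

Answer: 18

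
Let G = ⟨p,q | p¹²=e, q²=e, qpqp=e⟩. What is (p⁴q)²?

Compute successive powers of (p⁴q), reducing at each step:
  (p⁴q)²: (p⁴q) · p⁴ = q;   q · q = e

Answer: e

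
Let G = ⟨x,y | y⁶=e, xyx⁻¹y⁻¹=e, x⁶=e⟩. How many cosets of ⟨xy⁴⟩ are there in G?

First find ord(xy⁴) by computing successive powers:
  (xy⁴)¹ = xy⁴, (xy⁴)² = x²y², (xy⁴)³ = x³, (xy⁴)⁴ = x⁴y⁴, (xy⁴)⁵ = x⁵y², (xy⁴)⁶ = e.
So |⟨xy⁴⟩| = ord(xy⁴) = 6. With |G| = 36, by Lagrange [G : ⟨xy⁴⟩] = 36/6 = 6.

Answer: 6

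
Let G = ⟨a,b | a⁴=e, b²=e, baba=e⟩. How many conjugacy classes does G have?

The conjugacy classes (representative and size) are:
  [e] (size 1), [a] (size 2), [a²] (size 1), [a²b] (size 2), [a³b] (size 2).
Class equation: 1 + 2 + 1 + 2 + 2 = 8 = |G|. So G has 5 conjugacy classes.

Answer: 5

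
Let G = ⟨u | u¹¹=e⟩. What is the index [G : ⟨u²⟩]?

First find ord(u²) by computing successive powers:
  (u²)¹ = u², (u²)² = u⁴, (u²)³ = u⁶, (u²)⁴ = u⁸, (u²)⁵ = u¹⁰, (u²)⁶ = u, (u²)⁷ = u³, (u²)⁸ = u⁵, (u²)⁹ = u⁷, (u²)¹⁰ = u⁹, (u²)¹¹ = e.
So |⟨u²⟩| = ord(u²) = 11. With |G| = 11, by Lagrange [G : ⟨u²⟩] = 11/11 = 1.

Answer: 1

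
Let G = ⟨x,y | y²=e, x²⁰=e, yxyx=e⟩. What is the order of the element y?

Compute successive powers until reaching e:
  y¹ = y, y² = e.
The smallest positive k with yᵏ = e is 2.

Answer: 2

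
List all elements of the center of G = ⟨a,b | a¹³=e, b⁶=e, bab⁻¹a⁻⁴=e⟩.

An element z ∈ Z(G) iff z commutes with every generator.
For example e is central: e·a = a = a·e; e·b = b = b·e.
Whereas a ∉ Z(G) since a·b = ab ≠ a⁴b = b·a.
Checking each of the 78 elements this way gives Z(G) = {e}, of order 1.

Answer: {e}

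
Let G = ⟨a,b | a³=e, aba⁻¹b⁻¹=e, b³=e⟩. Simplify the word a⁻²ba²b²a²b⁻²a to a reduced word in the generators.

Multiply left to right, reducing at each step:
  a · b = ab
  (ab) · a² = b
  b · b² = e
  e · a² = a²
  (a²) · b⁻² = a²b
  (a²b) · a = b

Answer: b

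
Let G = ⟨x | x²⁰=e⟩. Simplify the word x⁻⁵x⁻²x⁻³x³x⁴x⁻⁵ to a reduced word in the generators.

Multiply left to right, reducing at each step:
  (x¹⁵) · x⁻² = x¹³
  (x¹³) · x⁻³ = x¹⁰
  (x¹⁰) · x³ = x¹³
  (x¹³) · x⁴ = x¹⁷
  (x¹⁷) · x⁻⁵ = x¹²

Answer: x¹²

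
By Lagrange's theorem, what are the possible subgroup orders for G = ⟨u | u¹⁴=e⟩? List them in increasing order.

|G| = 14 = 2 · 7. By Lagrange's theorem the order of any subgroup divides 14; the divisors of 14 are 1, 2, 7, 14.

Answer: 1, 2, 7, 14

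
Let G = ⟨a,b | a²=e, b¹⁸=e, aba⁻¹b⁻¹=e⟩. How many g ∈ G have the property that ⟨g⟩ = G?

⟨g⟩ = G would require ord(g) = |G| = 36, but the maximum element order in G is 18 < 36. So G is not cyclic and no single element generates it: the count is 0.

Answer: 0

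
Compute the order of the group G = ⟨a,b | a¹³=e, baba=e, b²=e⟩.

Enumerate words in the generators, reducing via the relations: the distinct elements are
  {a, b, e, ab, a², a³, a⁴, a⁵, a⁶, a⁷, a⁸, a⁹, a²b, a³b, a¹², a¹¹, a¹⁰, a⁴b, a⁵b, a⁶b, a⁷b, a⁸b, a⁹b, a¹²b, a¹¹b, a¹⁰b}.
No further products give new elements, so |G| = 26.

Answer: 26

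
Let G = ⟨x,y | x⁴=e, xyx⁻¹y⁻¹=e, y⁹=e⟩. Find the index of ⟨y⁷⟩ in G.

First find ord(y⁷) by computing successive powers:
  (y⁷)¹ = y⁷, (y⁷)² = y⁵, (y⁷)³ = y³, (y⁷)⁴ = y, (y⁷)⁵ = y⁸, (y⁷)⁶ = y⁶, (y⁷)⁷ = y⁴, (y⁷)⁸ = y², (y⁷)⁹ = e.
So |⟨y⁷⟩| = ord(y⁷) = 9. With |G| = 36, by Lagrange [G : ⟨y⁷⟩] = 36/9 = 4.

Answer: 4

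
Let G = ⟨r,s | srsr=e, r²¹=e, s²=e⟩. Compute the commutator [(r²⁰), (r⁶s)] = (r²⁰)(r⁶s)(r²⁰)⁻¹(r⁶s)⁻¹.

[(r²⁰), (r⁶s)] = (r²⁰)·(r⁶s)·(r²⁰)⁻¹·(r⁶s)⁻¹.
  (r²⁰) · (r⁶s) = r⁵s
  (r⁵s) · r = r⁴s
  (r⁴s) · (r⁶s) = r¹⁹

Answer: r¹⁹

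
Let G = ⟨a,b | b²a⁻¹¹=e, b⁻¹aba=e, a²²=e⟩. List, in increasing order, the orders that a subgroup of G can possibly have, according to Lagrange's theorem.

|G| = 44 = 2² · 11. By Lagrange's theorem the order of any subgroup divides 44; the divisors of 44 are 1, 2, 4, 11, 22, 44.

Answer: 1, 2, 4, 11, 22, 44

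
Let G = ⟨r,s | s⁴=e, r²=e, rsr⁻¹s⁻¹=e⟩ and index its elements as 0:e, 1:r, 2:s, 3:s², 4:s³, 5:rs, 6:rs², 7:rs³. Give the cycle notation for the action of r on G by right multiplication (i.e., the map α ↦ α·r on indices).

(0 1)(2 5)(3 6)(4 7)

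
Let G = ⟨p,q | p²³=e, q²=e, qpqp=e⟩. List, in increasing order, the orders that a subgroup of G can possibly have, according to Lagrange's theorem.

|G| = 46 = 2 · 23. By Lagrange's theorem the order of any subgroup divides 46; the divisors of 46 are 1, 2, 23, 46.

Answer: 1, 2, 23, 46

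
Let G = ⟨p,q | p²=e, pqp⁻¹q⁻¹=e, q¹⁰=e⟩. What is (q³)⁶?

Compute successive powers of (q³), reducing at each step:
  (q³)²: (q³) · q³ = q⁶
  (q³)³: (q⁶) · q³ = q⁹
  (q³)⁴: (q⁹) · q³ = q²
  (q³)⁵: (q²) · q³ = q⁵
  (q³)⁶: (q⁵) · q³ = q⁸

Answer: q⁸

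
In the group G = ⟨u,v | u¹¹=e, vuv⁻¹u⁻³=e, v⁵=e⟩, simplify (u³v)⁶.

Compute successive powers of (u³v), reducing at each step:
  (u³v)²: (u³v) · u³ = uv;   (uv) · v = uv²
  (u³v)³: (uv²) · u³ = u⁶v²;   (u⁶v²) · v = u⁶v³
  (u³v)⁴: (u⁶v³) · u³ = u¹⁰v³;   (u¹⁰v³) · v = u¹⁰v⁴
  (u³v)⁵: (u¹⁰v⁴) · u³ = v⁴;   (v⁴) · v = e
  (u³v)⁶: e · u³ = u³;   (u³) · v = u³v

Answer: u³v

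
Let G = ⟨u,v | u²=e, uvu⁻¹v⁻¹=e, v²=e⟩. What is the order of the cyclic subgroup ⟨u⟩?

|⟨u⟩| equals the order of u. Compute successive powers until reaching e:
  u¹ = u, u² = e.
The smallest positive k with uᵏ = e is 2, so |⟨u⟩| = 2.

Answer: 2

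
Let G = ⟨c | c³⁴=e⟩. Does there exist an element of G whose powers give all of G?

|G| = 34. The element c has order 34 (its powers give 34 distinct elements), so ⟨c⟩ = G and G is cyclic.

Answer: Yes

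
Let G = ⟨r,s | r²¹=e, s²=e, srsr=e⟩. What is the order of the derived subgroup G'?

G' = [G, G] is generated by all commutators. The generator-pair commutators are: [r, s] = r².
The subgroup they normally generate is {e, r, r², r³, r⁴, r⁵, r⁶, r⁷, r⁸, r⁹, r¹⁰, r¹¹, r¹², r¹³, r¹⁴, r¹⁵, r¹⁶, r¹⁷, r¹⁸, r¹⁹, r²⁰}, of order 21.
Check: |G/G'| = 42/21 = 2 is the order of the abelianisation.

Answer: 21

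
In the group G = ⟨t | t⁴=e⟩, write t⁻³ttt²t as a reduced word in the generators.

Multiply left to right, reducing at each step:
  t · t = t²
  (t²) · t = t³
  (t³) · t² = t
  t · t = t²

Answer: t²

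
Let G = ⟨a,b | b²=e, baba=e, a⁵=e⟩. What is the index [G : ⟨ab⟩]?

First find ord(ab) by computing successive powers:
  (ab)¹ = ab, (ab)² = e.
So |⟨ab⟩| = ord(ab) = 2. With |G| = 10, by Lagrange [G : ⟨ab⟩] = 10/2 = 5.

Answer: 5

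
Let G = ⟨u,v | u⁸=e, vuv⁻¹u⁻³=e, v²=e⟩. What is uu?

Compute u · u by multiplying left to right and reducing via the relations at each step:
  u · u = u²

Answer: u²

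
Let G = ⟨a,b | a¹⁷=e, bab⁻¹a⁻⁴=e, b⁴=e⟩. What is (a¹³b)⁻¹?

The order of (a¹³b) is 4 (smallest k with (a¹³b)ᵏ = e), so (a¹³b)⁻¹ = (a¹³b)³ = ab³.
Check: (a¹³b) · (ab³) → (a¹³b) · a = b;   b · b³ = e, giving e as required.

Answer: ab³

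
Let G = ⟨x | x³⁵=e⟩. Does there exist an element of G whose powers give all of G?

|G| = 35. The element x has order 35 (its powers give 35 distinct elements), so ⟨x⟩ = G and G is cyclic.

Answer: Yes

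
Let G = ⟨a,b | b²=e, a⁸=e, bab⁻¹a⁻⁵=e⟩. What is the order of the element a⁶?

Compute successive powers until reaching e:
  (a⁶)¹ = a⁶, (a⁶)² = a⁴, (a⁶)³ = a², (a⁶)⁴ = e.
The smallest positive k with (a⁶)ᵏ = e is 4.

Answer: 4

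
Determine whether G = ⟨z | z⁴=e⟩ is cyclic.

|G| = 4. The element z has order 4 (its powers give 4 distinct elements), so ⟨z⟩ = G and G is cyclic.

Answer: Yes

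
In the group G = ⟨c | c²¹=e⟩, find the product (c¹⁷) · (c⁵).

Compute (c¹⁷) · (c⁵) by multiplying left to right and reducing via the relations at each step:
  (c¹⁷) · c⁵ = c

Answer: c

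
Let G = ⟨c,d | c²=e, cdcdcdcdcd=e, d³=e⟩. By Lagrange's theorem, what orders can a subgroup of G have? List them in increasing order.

|G| = 60 = 2² · 3 · 5. By Lagrange's theorem the order of any subgroup divides 60; the divisors of 60 are 1, 2, 3, 4, 5, 6, 10, 12, 15, 20, 30, 60.

Answer: 1, 2, 3, 4, 5, 6, 10, 12, 15, 20, 30, 60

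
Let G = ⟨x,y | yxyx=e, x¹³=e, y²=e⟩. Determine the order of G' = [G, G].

G' = [G, G] is generated by all commutators. The generator-pair commutators are: [x, y] = x².
The subgroup they normally generate is {e, x, x², x³, x⁴, x⁵, x⁶, x⁷, x⁸, x⁹, x¹⁰, x¹¹, x¹²}, of order 13.
Check: |G/G'| = 26/13 = 2 is the order of the abelianisation.

Answer: 13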